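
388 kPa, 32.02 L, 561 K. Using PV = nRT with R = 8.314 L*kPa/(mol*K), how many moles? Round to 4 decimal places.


PV = nRT, solve for n = PV / (RT).
PV = 388 * 32.02 = 12423.76
RT = 8.314 * 561 = 4664.154
n = 12423.76 / 4664.154
n = 2.66366848 mol, rounded to 4 dp:

2.6637 mol


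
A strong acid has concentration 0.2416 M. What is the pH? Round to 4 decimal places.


A strong acid dissociates completely, so [H+] equals the given concentration.
pH = -log10([H+]) = -log10(0.2416)
pH = 0.61690307, rounded to 4 dp:

0.6169


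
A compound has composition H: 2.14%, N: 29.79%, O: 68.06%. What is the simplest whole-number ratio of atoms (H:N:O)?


Assume 100 g of compound, divide each mass% by atomic mass to get moles, then normalize by the smallest to get a raw atom ratio.
Moles per 100 g: H: 2.14/1.008 = 2.123, N: 29.79/14.007 = 2.1268, O: 68.06/15.999 = 4.254
Raw ratio (divide by min = 2.123): H: 1.0, N: 1.002, O: 2.004
Multiply by 1 to clear fractions: H: 1.0 ~= 1, N: 1.002 ~= 1, O: 2.004 ~= 2
Reduce by GCD to get the simplest whole-number ratio:

1:1:2


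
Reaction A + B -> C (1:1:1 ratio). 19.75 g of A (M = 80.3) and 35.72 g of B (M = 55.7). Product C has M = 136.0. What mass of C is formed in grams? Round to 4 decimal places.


Find moles of each reactant; the smaller value is the limiting reagent in a 1:1:1 reaction, so moles_C equals moles of the limiter.
n_A = mass_A / M_A = 19.75 / 80.3 = 0.245953 mol
n_B = mass_B / M_B = 35.72 / 55.7 = 0.641293 mol
Limiting reagent: A (smaller), n_limiting = 0.245953 mol
mass_C = n_limiting * M_C = 0.245953 * 136.0
mass_C = 33.449608 g, rounded to 4 dp:

33.4496 g


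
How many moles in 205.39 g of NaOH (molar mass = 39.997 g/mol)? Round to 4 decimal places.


n = mass / M
n = 205.39 / 39.997
n = 5.13513514 mol, rounded to 4 dp:

5.1351 mol


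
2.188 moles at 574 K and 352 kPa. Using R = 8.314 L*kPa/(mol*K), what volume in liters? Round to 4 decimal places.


PV = nRT, solve for V = nRT / P.
nRT = 2.188 * 8.314 * 574 = 10441.6524
V = 10441.6524 / 352
V = 29.66378523 L, rounded to 4 dp:

29.6638 L


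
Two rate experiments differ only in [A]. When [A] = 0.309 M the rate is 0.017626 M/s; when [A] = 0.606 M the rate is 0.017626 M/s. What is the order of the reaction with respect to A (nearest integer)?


Rate is proportional to [A]^n, so rate2/rate1 = ([A]2/[A]1)^n. Take logs to solve for n.
rate2/rate1 = 0.017626 / 0.017626 = 1.0
[A]2/[A]1 = 0.606 / 0.309 = 1.9612
n = ln(1.0) / ln(1.9612) = 0.0
Nearest integer order:

0


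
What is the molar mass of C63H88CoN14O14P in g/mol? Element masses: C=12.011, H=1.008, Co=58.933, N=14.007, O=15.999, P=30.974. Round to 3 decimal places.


M = sum(count * atomic_mass) over atoms.
M = 63*12.011 + 88*1.008 + 1*58.933 + 14*14.007 + 14*15.999 + 1*30.974
M = 756.693 + 88.704 + 58.933 + 196.098 + 223.986 + 30.974
M = 1355.388 g/mol, rounded to 3 dp:

1355.388 g/mol


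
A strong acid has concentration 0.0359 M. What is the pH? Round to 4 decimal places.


A strong acid dissociates completely, so [H+] equals the given concentration.
pH = -log10([H+]) = -log10(0.0359)
pH = 1.44490555, rounded to 4 dp:

1.4449


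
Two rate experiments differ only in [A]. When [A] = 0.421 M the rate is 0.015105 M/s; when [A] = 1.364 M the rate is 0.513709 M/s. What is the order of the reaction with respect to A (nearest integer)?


Rate is proportional to [A]^n, so rate2/rate1 = ([A]2/[A]1)^n. Take logs to solve for n.
rate2/rate1 = 0.513709 / 0.015105 = 34.0092
[A]2/[A]1 = 1.364 / 0.421 = 3.2399
n = ln(34.0092) / ln(3.2399) = 3.0
Nearest integer order:

3


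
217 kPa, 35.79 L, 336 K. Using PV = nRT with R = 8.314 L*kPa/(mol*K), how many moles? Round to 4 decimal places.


PV = nRT, solve for n = PV / (RT).
PV = 217 * 35.79 = 7766.43
RT = 8.314 * 336 = 2793.504
n = 7766.43 / 2793.504
n = 2.78017501 mol, rounded to 4 dp:

2.7802 mol


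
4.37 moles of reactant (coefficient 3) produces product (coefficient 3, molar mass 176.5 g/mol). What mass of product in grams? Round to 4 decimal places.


Use the coefficient ratio to convert reactant moles to product moles, then multiply by the product's molar mass.
moles_P = moles_R * (coeff_P / coeff_R) = 4.37 * (3/3) = 4.37
mass_P = moles_P * M_P = 4.37 * 176.5
mass_P = 771.305 g, rounded to 4 dp:

771.3050 g


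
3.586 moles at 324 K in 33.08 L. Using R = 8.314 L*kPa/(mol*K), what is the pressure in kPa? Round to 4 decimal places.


PV = nRT, solve for P = nRT / V.
nRT = 3.586 * 8.314 * 324 = 9659.7373
P = 9659.7373 / 33.08
P = 292.01140568 kPa, rounded to 4 dp:

292.0114 kPa


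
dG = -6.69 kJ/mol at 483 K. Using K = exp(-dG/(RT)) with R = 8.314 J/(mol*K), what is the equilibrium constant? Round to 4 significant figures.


dG is in kJ/mol; multiply by 1000 to match R in J/(mol*K).
RT = 8.314 * 483 = 4015.662 J/mol
exponent = -dG*1000 / (RT) = -(-6.69*1000) / 4015.662 = 1.66597687
K = exp(1.66597687)
K = 5.2908392, rounded to 4 significant figures:

5.291


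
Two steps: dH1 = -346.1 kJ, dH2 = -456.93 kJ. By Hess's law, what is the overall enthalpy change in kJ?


Hess's law: enthalpy is a state function, so add the step enthalpies.
dH_total = dH1 + dH2 = -346.1 + (-456.93)
dH_total = -803.03 kJ:

-803.03 kJ


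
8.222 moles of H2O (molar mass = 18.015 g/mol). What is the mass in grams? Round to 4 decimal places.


mass = n * M
mass = 8.222 * 18.015
mass = 148.11933 g, rounded to 4 dp:

148.1193 g


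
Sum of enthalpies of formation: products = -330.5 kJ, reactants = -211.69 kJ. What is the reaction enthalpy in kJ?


dH_rxn = sum(dH_f products) - sum(dH_f reactants)
dH_rxn = -330.5 - (-211.69)
dH_rxn = -118.81 kJ:

-118.81 kJ


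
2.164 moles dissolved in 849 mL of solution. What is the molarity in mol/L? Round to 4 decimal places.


Convert volume to liters: V_L = V_mL / 1000.
V_L = 849 / 1000 = 0.849 L
M = n / V_L = 2.164 / 0.849
M = 2.54888104 mol/L, rounded to 4 dp:

2.5489 mol/L


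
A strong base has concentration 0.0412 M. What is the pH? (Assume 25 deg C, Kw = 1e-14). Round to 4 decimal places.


A strong base dissociates completely, so [OH-] equals the given concentration.
pOH = -log10([OH-]) = -log10(0.0412) = 1.385103
pH = 14 - pOH = 14 - 1.385103
pH = 12.614897, rounded to 4 dp:

12.6149


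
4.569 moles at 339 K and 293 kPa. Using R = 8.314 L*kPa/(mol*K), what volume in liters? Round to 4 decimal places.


PV = nRT, solve for V = nRT / P.
nRT = 4.569 * 8.314 * 339 = 12877.4798
V = 12877.4798 / 293
V = 43.950443 L, rounded to 4 dp:

43.9504 L


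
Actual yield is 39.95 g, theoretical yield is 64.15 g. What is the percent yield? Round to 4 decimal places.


% yield = 100 * actual / theoretical
% yield = 100 * 39.95 / 64.15
% yield = 62.27591582 %, rounded to 4 dp:

62.2759 %


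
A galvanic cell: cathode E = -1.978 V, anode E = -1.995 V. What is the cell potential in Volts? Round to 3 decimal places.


Standard cell potential: E_cell = E_cathode - E_anode.
E_cell = -1.978 - (-1.995)
E_cell = 0.017 V, rounded to 3 dp:

0.017 V


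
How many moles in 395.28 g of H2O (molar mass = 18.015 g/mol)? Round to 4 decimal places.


n = mass / M
n = 395.28 / 18.015
n = 21.94171524 mol, rounded to 4 dp:

21.9417 mol


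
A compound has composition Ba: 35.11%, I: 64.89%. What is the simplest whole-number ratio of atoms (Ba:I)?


Assume 100 g of compound, divide each mass% by atomic mass to get moles, then normalize by the smallest to get a raw atom ratio.
Moles per 100 g: Ba: 35.11/137.327 = 0.2557, I: 64.89/126.904 = 0.5113
Raw ratio (divide by min = 0.2557): Ba: 1.0, I: 2.0
Multiply by 1 to clear fractions: Ba: 1.0 ~= 1, I: 2.0 ~= 2
Reduce by GCD to get the simplest whole-number ratio:

1:2


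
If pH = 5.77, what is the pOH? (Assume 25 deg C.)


At 25 deg C, pH + pOH = 14.
pOH = 14 - pH = 14 - 5.77
pOH = 8.23:

8.23


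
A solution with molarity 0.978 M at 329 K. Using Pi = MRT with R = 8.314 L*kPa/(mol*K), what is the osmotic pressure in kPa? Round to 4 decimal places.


Osmotic pressure (van't Hoff): Pi = M*R*T.
RT = 8.314 * 329 = 2735.306
Pi = 0.978 * 2735.306
Pi = 2675.129268 kPa, rounded to 4 dp:

2675.1293 kPa


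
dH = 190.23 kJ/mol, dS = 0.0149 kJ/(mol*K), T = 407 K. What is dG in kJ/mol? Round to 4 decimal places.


Gibbs: dG = dH - T*dS (consistent units, dS already in kJ/(mol*K)).
T*dS = 407 * 0.0149 = 6.0643
dG = 190.23 - (6.0643)
dG = 184.1657 kJ/mol, rounded to 4 dp:

184.1657 kJ/mol


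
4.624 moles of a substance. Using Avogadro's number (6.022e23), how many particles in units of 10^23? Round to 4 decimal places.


N = n * NA, then divide by 1e23 for the requested units.
N / 1e23 = n * 6.022
N / 1e23 = 4.624 * 6.022
N / 1e23 = 27.845728, rounded to 4 dp:

27.8457


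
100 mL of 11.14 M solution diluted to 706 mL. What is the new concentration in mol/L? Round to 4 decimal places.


Dilution: M1*V1 = M2*V2, solve for M2.
M2 = M1*V1 / V2
M2 = 11.14 * 100 / 706
M2 = 1114.0 / 706
M2 = 1.57790368 mol/L, rounded to 4 dp:

1.5779 mol/L


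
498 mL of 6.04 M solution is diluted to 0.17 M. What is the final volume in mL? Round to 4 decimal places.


Dilution: M1*V1 = M2*V2, solve for V2.
V2 = M1*V1 / M2
V2 = 6.04 * 498 / 0.17
V2 = 3007.92 / 0.17
V2 = 17693.64705882 mL, rounded to 4 dp:

17693.6471 mL


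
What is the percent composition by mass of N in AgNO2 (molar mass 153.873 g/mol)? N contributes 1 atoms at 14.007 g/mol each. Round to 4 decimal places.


pct = 100 * (n_elem * M_elem) / M_total
mass_contribution = 1 * 14.007 = 14.007 g/mol
pct = 100 * 14.007 / 153.873
pct = 9.10296153 %, rounded to 4 dp:

9.1030 %


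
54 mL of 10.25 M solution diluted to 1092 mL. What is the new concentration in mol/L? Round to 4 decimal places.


Dilution: M1*V1 = M2*V2, solve for M2.
M2 = M1*V1 / V2
M2 = 10.25 * 54 / 1092
M2 = 553.5 / 1092
M2 = 0.50686813 mol/L, rounded to 4 dp:

0.5069 mol/L


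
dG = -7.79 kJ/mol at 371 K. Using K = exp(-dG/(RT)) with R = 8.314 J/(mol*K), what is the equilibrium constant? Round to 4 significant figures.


dG is in kJ/mol; multiply by 1000 to match R in J/(mol*K).
RT = 8.314 * 371 = 3084.494 J/mol
exponent = -dG*1000 / (RT) = -(-7.79*1000) / 3084.494 = 2.52553579
K = exp(2.52553579)
K = 12.49759, rounded to 4 significant figures:

12.50


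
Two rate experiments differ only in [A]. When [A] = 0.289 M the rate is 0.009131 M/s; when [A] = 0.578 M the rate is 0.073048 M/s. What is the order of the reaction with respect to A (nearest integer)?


Rate is proportional to [A]^n, so rate2/rate1 = ([A]2/[A]1)^n. Take logs to solve for n.
rate2/rate1 = 0.073048 / 0.009131 = 8.0
[A]2/[A]1 = 0.578 / 0.289 = 2.0
n = ln(8.0) / ln(2.0) = 3.0
Nearest integer order:

3


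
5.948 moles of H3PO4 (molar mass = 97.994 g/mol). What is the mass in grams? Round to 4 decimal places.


mass = n * M
mass = 5.948 * 97.994
mass = 582.868312 g, rounded to 4 dp:

582.8683 g


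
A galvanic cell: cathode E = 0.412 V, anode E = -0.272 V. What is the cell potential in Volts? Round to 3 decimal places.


Standard cell potential: E_cell = E_cathode - E_anode.
E_cell = 0.412 - (-0.272)
E_cell = 0.684 V, rounded to 3 dp:

0.684 V


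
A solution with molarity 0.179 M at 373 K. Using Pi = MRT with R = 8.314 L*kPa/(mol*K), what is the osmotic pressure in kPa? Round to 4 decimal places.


Osmotic pressure (van't Hoff): Pi = M*R*T.
RT = 8.314 * 373 = 3101.122
Pi = 0.179 * 3101.122
Pi = 555.100838 kPa, rounded to 4 dp:

555.1008 kPa


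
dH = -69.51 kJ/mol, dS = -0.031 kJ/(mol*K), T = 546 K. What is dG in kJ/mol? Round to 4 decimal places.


Gibbs: dG = dH - T*dS (consistent units, dS already in kJ/(mol*K)).
T*dS = 546 * -0.031 = -16.926
dG = -69.51 - (-16.926)
dG = -52.584 kJ/mol, rounded to 4 dp:

-52.5840 kJ/mol


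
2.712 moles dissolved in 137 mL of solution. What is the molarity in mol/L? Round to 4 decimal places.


Convert volume to liters: V_L = V_mL / 1000.
V_L = 137 / 1000 = 0.137 L
M = n / V_L = 2.712 / 0.137
M = 19.79562044 mol/L, rounded to 4 dp:

19.7956 mol/L


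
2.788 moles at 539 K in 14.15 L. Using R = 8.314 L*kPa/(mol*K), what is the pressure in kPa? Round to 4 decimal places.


PV = nRT, solve for P = nRT / V.
nRT = 2.788 * 8.314 * 539 = 12493.7138
P = 12493.7138 / 14.15
P = 882.94797173 kPa, rounded to 4 dp:

882.9480 kPa


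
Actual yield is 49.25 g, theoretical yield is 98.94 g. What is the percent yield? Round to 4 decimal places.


% yield = 100 * actual / theoretical
% yield = 100 * 49.25 / 98.94
% yield = 49.77764302 %, rounded to 4 dp:

49.7776 %


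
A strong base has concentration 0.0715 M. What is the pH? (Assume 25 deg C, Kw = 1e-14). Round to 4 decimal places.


A strong base dissociates completely, so [OH-] equals the given concentration.
pOH = -log10([OH-]) = -log10(0.0715) = 1.145694
pH = 14 - pOH = 14 - 1.145694
pH = 12.854306, rounded to 4 dp:

12.8543


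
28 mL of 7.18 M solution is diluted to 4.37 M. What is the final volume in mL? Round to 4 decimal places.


Dilution: M1*V1 = M2*V2, solve for V2.
V2 = M1*V1 / M2
V2 = 7.18 * 28 / 4.37
V2 = 201.04 / 4.37
V2 = 46.00457666 mL, rounded to 4 dp:

46.0046 mL


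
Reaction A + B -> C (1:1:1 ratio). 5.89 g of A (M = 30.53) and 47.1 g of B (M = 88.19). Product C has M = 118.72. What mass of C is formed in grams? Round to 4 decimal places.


Find moles of each reactant; the smaller value is the limiting reagent in a 1:1:1 reaction, so moles_C equals moles of the limiter.
n_A = mass_A / M_A = 5.89 / 30.53 = 0.192925 mol
n_B = mass_B / M_B = 47.1 / 88.19 = 0.534074 mol
Limiting reagent: A (smaller), n_limiting = 0.192925 mol
mass_C = n_limiting * M_C = 0.192925 * 118.72
mass_C = 22.904056 g, rounded to 4 dp:

22.9041 g


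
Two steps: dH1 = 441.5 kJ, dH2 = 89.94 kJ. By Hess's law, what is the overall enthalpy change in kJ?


Hess's law: enthalpy is a state function, so add the step enthalpies.
dH_total = dH1 + dH2 = 441.5 + (89.94)
dH_total = 531.44 kJ:

531.44 kJ


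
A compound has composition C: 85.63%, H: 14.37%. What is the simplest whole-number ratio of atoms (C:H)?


Assume 100 g of compound, divide each mass% by atomic mass to get moles, then normalize by the smallest to get a raw atom ratio.
Moles per 100 g: C: 85.63/12.011 = 7.1293, H: 14.37/1.008 = 14.256
Raw ratio (divide by min = 7.1293): C: 1.0, H: 2.0
Multiply by 1 to clear fractions: C: 1.0 ~= 1, H: 2.0 ~= 2
Reduce by GCD to get the simplest whole-number ratio:

1:2


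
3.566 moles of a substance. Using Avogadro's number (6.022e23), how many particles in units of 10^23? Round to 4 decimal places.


N = n * NA, then divide by 1e23 for the requested units.
N / 1e23 = n * 6.022
N / 1e23 = 3.566 * 6.022
N / 1e23 = 21.474452, rounded to 4 dp:

21.4745


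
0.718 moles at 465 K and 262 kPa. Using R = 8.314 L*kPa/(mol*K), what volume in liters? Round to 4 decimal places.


PV = nRT, solve for V = nRT / P.
nRT = 0.718 * 8.314 * 465 = 2775.7952
V = 2775.7952 / 262
V = 10.59463817 L, rounded to 4 dp:

10.5946 L


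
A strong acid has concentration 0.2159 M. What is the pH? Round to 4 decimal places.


A strong acid dissociates completely, so [H+] equals the given concentration.
pH = -log10([H+]) = -log10(0.2159)
pH = 0.66574736, rounded to 4 dp:

0.6657


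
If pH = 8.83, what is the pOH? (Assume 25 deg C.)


At 25 deg C, pH + pOH = 14.
pOH = 14 - pH = 14 - 8.83
pOH = 5.17:

5.17


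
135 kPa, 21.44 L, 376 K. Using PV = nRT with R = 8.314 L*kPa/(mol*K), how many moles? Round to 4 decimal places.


PV = nRT, solve for n = PV / (RT).
PV = 135 * 21.44 = 2894.4
RT = 8.314 * 376 = 3126.064
n = 2894.4 / 3126.064
n = 0.92589275 mol, rounded to 4 dp:

0.9259 mol


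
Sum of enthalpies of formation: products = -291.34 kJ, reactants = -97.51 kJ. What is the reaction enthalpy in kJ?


dH_rxn = sum(dH_f products) - sum(dH_f reactants)
dH_rxn = -291.34 - (-97.51)
dH_rxn = -193.83 kJ:

-193.83 kJ


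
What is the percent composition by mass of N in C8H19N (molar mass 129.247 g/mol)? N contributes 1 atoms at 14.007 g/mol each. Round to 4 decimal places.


pct = 100 * (n_elem * M_elem) / M_total
mass_contribution = 1 * 14.007 = 14.007 g/mol
pct = 100 * 14.007 / 129.247
pct = 10.83738888 %, rounded to 4 dp:

10.8374 %


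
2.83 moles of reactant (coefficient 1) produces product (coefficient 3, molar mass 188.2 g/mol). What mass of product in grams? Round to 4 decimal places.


Use the coefficient ratio to convert reactant moles to product moles, then multiply by the product's molar mass.
moles_P = moles_R * (coeff_P / coeff_R) = 2.83 * (3/1) = 8.49
mass_P = moles_P * M_P = 8.49 * 188.2
mass_P = 1597.818 g, rounded to 4 dp:

1597.8180 g


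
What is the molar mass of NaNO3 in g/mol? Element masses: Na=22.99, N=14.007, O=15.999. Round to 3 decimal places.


M = sum(count * atomic_mass) over atoms.
M = 1*22.99 + 1*14.007 + 3*15.999
M = 22.99 + 14.007 + 47.997
M = 84.994 g/mol, rounded to 3 dp:

84.994 g/mol


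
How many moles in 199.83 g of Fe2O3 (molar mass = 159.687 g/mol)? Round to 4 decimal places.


n = mass / M
n = 199.83 / 159.687
n = 1.25138552 mol, rounded to 4 dp:

1.2514 mol


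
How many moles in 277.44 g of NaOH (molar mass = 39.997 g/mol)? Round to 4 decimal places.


n = mass / M
n = 277.44 / 39.997
n = 6.93652024 mol, rounded to 4 dp:

6.9365 mol


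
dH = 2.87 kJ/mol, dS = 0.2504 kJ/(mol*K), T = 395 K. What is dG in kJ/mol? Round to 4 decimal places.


Gibbs: dG = dH - T*dS (consistent units, dS already in kJ/(mol*K)).
T*dS = 395 * 0.2504 = 98.908
dG = 2.87 - (98.908)
dG = -96.038 kJ/mol, rounded to 4 dp:

-96.0380 kJ/mol


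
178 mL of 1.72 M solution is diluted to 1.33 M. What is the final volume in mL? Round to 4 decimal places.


Dilution: M1*V1 = M2*V2, solve for V2.
V2 = M1*V1 / M2
V2 = 1.72 * 178 / 1.33
V2 = 306.16 / 1.33
V2 = 230.19548872 mL, rounded to 4 dp:

230.1955 mL


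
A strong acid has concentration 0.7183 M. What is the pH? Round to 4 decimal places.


A strong acid dissociates completely, so [H+] equals the given concentration.
pH = -log10([H+]) = -log10(0.7183)
pH = 0.14369413, rounded to 4 dp:

0.1437


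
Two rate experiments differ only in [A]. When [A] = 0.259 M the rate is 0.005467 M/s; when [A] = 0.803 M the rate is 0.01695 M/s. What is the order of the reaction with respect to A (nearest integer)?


Rate is proportional to [A]^n, so rate2/rate1 = ([A]2/[A]1)^n. Take logs to solve for n.
rate2/rate1 = 0.01695 / 0.005467 = 3.1004
[A]2/[A]1 = 0.803 / 0.259 = 3.1004
n = ln(3.1004) / ln(3.1004) = 1.0
Nearest integer order:

1


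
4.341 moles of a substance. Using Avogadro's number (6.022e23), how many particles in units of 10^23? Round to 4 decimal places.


N = n * NA, then divide by 1e23 for the requested units.
N / 1e23 = n * 6.022
N / 1e23 = 4.341 * 6.022
N / 1e23 = 26.141502, rounded to 4 dp:

26.1415


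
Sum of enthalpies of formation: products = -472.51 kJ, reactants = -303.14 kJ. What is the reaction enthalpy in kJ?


dH_rxn = sum(dH_f products) - sum(dH_f reactants)
dH_rxn = -472.51 - (-303.14)
dH_rxn = -169.37 kJ:

-169.37 kJ


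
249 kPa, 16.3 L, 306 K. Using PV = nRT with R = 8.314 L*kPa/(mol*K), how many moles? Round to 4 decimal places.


PV = nRT, solve for n = PV / (RT).
PV = 249 * 16.3 = 4058.7
RT = 8.314 * 306 = 2544.084
n = 4058.7 / 2544.084
n = 1.59534827 mol, rounded to 4 dp:

1.5953 mol


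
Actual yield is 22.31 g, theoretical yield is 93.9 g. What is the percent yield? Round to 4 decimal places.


% yield = 100 * actual / theoretical
% yield = 100 * 22.31 / 93.9
% yield = 23.75931842 %, rounded to 4 dp:

23.7593 %


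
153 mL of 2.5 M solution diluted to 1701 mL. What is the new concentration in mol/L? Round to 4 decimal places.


Dilution: M1*V1 = M2*V2, solve for M2.
M2 = M1*V1 / V2
M2 = 2.5 * 153 / 1701
M2 = 382.5 / 1701
M2 = 0.22486772 mol/L, rounded to 4 dp:

0.2249 mol/L


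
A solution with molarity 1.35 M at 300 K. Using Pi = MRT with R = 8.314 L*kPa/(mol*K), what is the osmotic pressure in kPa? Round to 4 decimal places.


Osmotic pressure (van't Hoff): Pi = M*R*T.
RT = 8.314 * 300 = 2494.2
Pi = 1.35 * 2494.2
Pi = 3367.17 kPa, rounded to 4 dp:

3367.1700 kPa


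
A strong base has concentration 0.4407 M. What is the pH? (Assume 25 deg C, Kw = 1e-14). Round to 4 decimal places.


A strong base dissociates completely, so [OH-] equals the given concentration.
pOH = -log10([OH-]) = -log10(0.4407) = 0.355857
pH = 14 - pOH = 14 - 0.355857
pH = 13.644143, rounded to 4 dp:

13.6441


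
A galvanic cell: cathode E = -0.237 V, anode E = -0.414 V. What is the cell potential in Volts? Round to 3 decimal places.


Standard cell potential: E_cell = E_cathode - E_anode.
E_cell = -0.237 - (-0.414)
E_cell = 0.177 V, rounded to 3 dp:

0.177 V


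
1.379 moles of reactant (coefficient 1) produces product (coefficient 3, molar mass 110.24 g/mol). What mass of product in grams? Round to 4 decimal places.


Use the coefficient ratio to convert reactant moles to product moles, then multiply by the product's molar mass.
moles_P = moles_R * (coeff_P / coeff_R) = 1.379 * (3/1) = 4.137
mass_P = moles_P * M_P = 4.137 * 110.24
mass_P = 456.06288 g, rounded to 4 dp:

456.0629 g


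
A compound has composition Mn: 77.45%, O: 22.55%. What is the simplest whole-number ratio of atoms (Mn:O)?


Assume 100 g of compound, divide each mass% by atomic mass to get moles, then normalize by the smallest to get a raw atom ratio.
Moles per 100 g: Mn: 77.45/54.938 = 1.4098, O: 22.55/15.999 = 1.4095
Raw ratio (divide by min = 1.4095): Mn: 1.0, O: 1.0
Multiply by 1 to clear fractions: Mn: 1.0 ~= 1, O: 1.0 ~= 1
Reduce by GCD to get the simplest whole-number ratio:

1:1


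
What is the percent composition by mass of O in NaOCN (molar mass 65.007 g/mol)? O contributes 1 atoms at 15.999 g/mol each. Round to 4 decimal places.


pct = 100 * (n_elem * M_elem) / M_total
mass_contribution = 1 * 15.999 = 15.999 g/mol
pct = 100 * 15.999 / 65.007
pct = 24.61119572 %, rounded to 4 dp:

24.6112 %


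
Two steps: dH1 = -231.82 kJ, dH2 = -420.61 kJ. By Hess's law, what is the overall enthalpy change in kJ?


Hess's law: enthalpy is a state function, so add the step enthalpies.
dH_total = dH1 + dH2 = -231.82 + (-420.61)
dH_total = -652.43 kJ:

-652.43 kJ


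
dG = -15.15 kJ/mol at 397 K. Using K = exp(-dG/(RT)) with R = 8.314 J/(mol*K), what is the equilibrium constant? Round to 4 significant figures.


dG is in kJ/mol; multiply by 1000 to match R in J/(mol*K).
RT = 8.314 * 397 = 3300.658 J/mol
exponent = -dG*1000 / (RT) = -(-15.15*1000) / 3300.658 = 4.58999387
K = exp(4.58999387)
K = 98.493826, rounded to 4 significant figures:

98.49


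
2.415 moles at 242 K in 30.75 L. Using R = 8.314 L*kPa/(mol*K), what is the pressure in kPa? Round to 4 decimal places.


PV = nRT, solve for P = nRT / V.
nRT = 2.415 * 8.314 * 242 = 4858.951
P = 4858.951 / 30.75
P = 158.01466667 kPa, rounded to 4 dp:

158.0147 kPa


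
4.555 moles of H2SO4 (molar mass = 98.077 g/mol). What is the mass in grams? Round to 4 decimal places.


mass = n * M
mass = 4.555 * 98.077
mass = 446.740735 g, rounded to 4 dp:

446.7407 g


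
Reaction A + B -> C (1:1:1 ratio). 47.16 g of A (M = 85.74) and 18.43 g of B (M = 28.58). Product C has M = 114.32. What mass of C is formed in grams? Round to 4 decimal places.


Find moles of each reactant; the smaller value is the limiting reagent in a 1:1:1 reaction, so moles_C equals moles of the limiter.
n_A = mass_A / M_A = 47.16 / 85.74 = 0.550035 mol
n_B = mass_B / M_B = 18.43 / 28.58 = 0.644857 mol
Limiting reagent: A (smaller), n_limiting = 0.550035 mol
mass_C = n_limiting * M_C = 0.550035 * 114.32
mass_C = 62.8800012 g, rounded to 4 dp:

62.8800 g


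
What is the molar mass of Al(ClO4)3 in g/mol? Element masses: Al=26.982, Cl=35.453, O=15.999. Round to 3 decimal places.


M = sum(count * atomic_mass) over atoms.
M = 1*26.982 + 3*35.453 + 12*15.999
M = 26.982 + 106.359 + 191.988
M = 325.329 g/mol, rounded to 3 dp:

325.329 g/mol


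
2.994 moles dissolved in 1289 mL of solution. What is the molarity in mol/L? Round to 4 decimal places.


Convert volume to liters: V_L = V_mL / 1000.
V_L = 1289 / 1000 = 1.289 L
M = n / V_L = 2.994 / 1.289
M = 2.3227308 mol/L, rounded to 4 dp:

2.3227 mol/L


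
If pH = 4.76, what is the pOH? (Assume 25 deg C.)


At 25 deg C, pH + pOH = 14.
pOH = 14 - pH = 14 - 4.76
pOH = 9.24:

9.24


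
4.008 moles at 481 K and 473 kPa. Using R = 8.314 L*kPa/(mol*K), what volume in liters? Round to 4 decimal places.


PV = nRT, solve for V = nRT / P.
nRT = 4.008 * 8.314 * 481 = 16028.1283
V = 16028.1283 / 473
V = 33.88610634 L, rounded to 4 dp:

33.8861 L


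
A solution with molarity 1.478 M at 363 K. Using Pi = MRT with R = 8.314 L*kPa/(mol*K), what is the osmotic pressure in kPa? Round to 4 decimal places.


Osmotic pressure (van't Hoff): Pi = M*R*T.
RT = 8.314 * 363 = 3017.982
Pi = 1.478 * 3017.982
Pi = 4460.577396 kPa, rounded to 4 dp:

4460.5774 kPa


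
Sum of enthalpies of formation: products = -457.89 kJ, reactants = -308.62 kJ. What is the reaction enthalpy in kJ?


dH_rxn = sum(dH_f products) - sum(dH_f reactants)
dH_rxn = -457.89 - (-308.62)
dH_rxn = -149.27 kJ:

-149.27 kJ


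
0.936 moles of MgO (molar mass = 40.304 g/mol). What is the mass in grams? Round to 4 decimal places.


mass = n * M
mass = 0.936 * 40.304
mass = 37.724544 g, rounded to 4 dp:

37.7245 g


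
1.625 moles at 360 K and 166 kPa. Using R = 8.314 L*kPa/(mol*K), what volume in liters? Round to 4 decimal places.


PV = nRT, solve for V = nRT / P.
nRT = 1.625 * 8.314 * 360 = 4863.69
V = 4863.69 / 166
V = 29.29933735 L, rounded to 4 dp:

29.2993 L


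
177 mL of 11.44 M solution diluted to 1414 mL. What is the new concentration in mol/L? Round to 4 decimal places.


Dilution: M1*V1 = M2*V2, solve for M2.
M2 = M1*V1 / V2
M2 = 11.44 * 177 / 1414
M2 = 2024.88 / 1414
M2 = 1.43202263 mol/L, rounded to 4 dp:

1.4320 mol/L


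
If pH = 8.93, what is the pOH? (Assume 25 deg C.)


At 25 deg C, pH + pOH = 14.
pOH = 14 - pH = 14 - 8.93
pOH = 5.07:

5.07


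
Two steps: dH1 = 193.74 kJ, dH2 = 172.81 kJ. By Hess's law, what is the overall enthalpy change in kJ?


Hess's law: enthalpy is a state function, so add the step enthalpies.
dH_total = dH1 + dH2 = 193.74 + (172.81)
dH_total = 366.55 kJ:

366.55 kJ


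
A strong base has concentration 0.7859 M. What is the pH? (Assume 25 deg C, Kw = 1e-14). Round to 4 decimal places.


A strong base dissociates completely, so [OH-] equals the given concentration.
pOH = -log10([OH-]) = -log10(0.7859) = 0.104633
pH = 14 - pOH = 14 - 0.104633
pH = 13.895367, rounded to 4 dp:

13.8954


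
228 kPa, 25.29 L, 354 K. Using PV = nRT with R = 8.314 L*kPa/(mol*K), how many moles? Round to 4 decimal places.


PV = nRT, solve for n = PV / (RT).
PV = 228 * 25.29 = 5766.12
RT = 8.314 * 354 = 2943.156
n = 5766.12 / 2943.156
n = 1.95916221 mol, rounded to 4 dp:

1.9592 mol


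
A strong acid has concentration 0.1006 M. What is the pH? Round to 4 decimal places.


A strong acid dissociates completely, so [H+] equals the given concentration.
pH = -log10([H+]) = -log10(0.1006)
pH = 0.99740202, rounded to 4 dp:

0.9974


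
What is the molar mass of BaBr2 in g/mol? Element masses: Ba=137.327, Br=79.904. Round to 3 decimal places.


M = sum(count * atomic_mass) over atoms.
M = 1*137.327 + 2*79.904
M = 137.327 + 159.808
M = 297.135 g/mol, rounded to 3 dp:

297.135 g/mol


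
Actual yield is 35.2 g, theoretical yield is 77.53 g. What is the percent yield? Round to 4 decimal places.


% yield = 100 * actual / theoretical
% yield = 100 * 35.2 / 77.53
% yield = 45.40177996 %, rounded to 4 dp:

45.4018 %


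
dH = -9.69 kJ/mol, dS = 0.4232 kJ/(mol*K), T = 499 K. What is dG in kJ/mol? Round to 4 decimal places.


Gibbs: dG = dH - T*dS (consistent units, dS already in kJ/(mol*K)).
T*dS = 499 * 0.4232 = 211.1768
dG = -9.69 - (211.1768)
dG = -220.8668 kJ/mol, rounded to 4 dp:

-220.8668 kJ/mol


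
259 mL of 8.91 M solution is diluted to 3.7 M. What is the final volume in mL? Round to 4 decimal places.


Dilution: M1*V1 = M2*V2, solve for V2.
V2 = M1*V1 / M2
V2 = 8.91 * 259 / 3.7
V2 = 2307.69 / 3.7
V2 = 623.7 mL, rounded to 4 dp:

623.7000 mL


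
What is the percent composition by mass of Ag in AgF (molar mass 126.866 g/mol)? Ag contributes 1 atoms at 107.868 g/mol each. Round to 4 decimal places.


pct = 100 * (n_elem * M_elem) / M_total
mass_contribution = 1 * 107.868 = 107.868 g/mol
pct = 100 * 107.868 / 126.866
pct = 85.02514464 %, rounded to 4 dp:

85.0251 %


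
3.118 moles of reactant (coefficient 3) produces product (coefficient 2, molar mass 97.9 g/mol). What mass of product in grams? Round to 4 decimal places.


Use the coefficient ratio to convert reactant moles to product moles, then multiply by the product's molar mass.
moles_P = moles_R * (coeff_P / coeff_R) = 3.118 * (2/3) = 2.078667
mass_P = moles_P * M_P = 2.078667 * 97.9
mass_P = 203.5014993 g, rounded to 4 dp:

203.5015 g


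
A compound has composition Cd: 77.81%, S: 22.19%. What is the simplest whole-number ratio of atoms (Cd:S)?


Assume 100 g of compound, divide each mass% by atomic mass to get moles, then normalize by the smallest to get a raw atom ratio.
Moles per 100 g: Cd: 77.81/112.414 = 0.6922, S: 22.19/32.065 = 0.692
Raw ratio (divide by min = 0.692): Cd: 1.0, S: 1.0
Multiply by 1 to clear fractions: Cd: 1.0 ~= 1, S: 1.0 ~= 1
Reduce by GCD to get the simplest whole-number ratio:

1:1


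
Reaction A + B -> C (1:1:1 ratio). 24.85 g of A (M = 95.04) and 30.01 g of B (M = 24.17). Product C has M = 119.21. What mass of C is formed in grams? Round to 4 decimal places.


Find moles of each reactant; the smaller value is the limiting reagent in a 1:1:1 reaction, so moles_C equals moles of the limiter.
n_A = mass_A / M_A = 24.85 / 95.04 = 0.261469 mol
n_B = mass_B / M_B = 30.01 / 24.17 = 1.241622 mol
Limiting reagent: A (smaller), n_limiting = 0.261469 mol
mass_C = n_limiting * M_C = 0.261469 * 119.21
mass_C = 31.16971949 g, rounded to 4 dp:

31.1697 g


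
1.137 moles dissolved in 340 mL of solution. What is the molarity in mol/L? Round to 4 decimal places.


Convert volume to liters: V_L = V_mL / 1000.
V_L = 340 / 1000 = 0.34 L
M = n / V_L = 1.137 / 0.34
M = 3.34411765 mol/L, rounded to 4 dp:

3.3441 mol/L


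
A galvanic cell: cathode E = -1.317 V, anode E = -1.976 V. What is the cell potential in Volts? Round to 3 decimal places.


Standard cell potential: E_cell = E_cathode - E_anode.
E_cell = -1.317 - (-1.976)
E_cell = 0.659 V, rounded to 3 dp:

0.659 V


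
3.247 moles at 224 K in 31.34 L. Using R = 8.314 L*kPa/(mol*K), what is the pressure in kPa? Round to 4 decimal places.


PV = nRT, solve for P = nRT / V.
nRT = 3.247 * 8.314 * 224 = 6047.005
P = 6047.005 / 31.34
P = 192.94846841 kPa, rounded to 4 dp:

192.9485 kPa


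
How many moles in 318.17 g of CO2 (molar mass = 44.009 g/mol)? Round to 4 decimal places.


n = mass / M
n = 318.17 / 44.009
n = 7.22965757 mol, rounded to 4 dp:

7.2297 mol


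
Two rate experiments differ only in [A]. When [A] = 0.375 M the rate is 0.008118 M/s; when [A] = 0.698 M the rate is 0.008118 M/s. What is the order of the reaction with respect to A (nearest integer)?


Rate is proportional to [A]^n, so rate2/rate1 = ([A]2/[A]1)^n. Take logs to solve for n.
rate2/rate1 = 0.008118 / 0.008118 = 1.0
[A]2/[A]1 = 0.698 / 0.375 = 1.8613
n = ln(1.0) / ln(1.8613) = 0.0
Nearest integer order:

0


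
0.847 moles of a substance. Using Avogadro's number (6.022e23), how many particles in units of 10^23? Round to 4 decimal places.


N = n * NA, then divide by 1e23 for the requested units.
N / 1e23 = n * 6.022
N / 1e23 = 0.847 * 6.022
N / 1e23 = 5.100634, rounded to 4 dp:

5.1006


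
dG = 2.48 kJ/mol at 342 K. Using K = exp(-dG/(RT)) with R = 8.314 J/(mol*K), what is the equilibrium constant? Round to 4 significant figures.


dG is in kJ/mol; multiply by 1000 to match R in J/(mol*K).
RT = 8.314 * 342 = 2843.388 J/mol
exponent = -dG*1000 / (RT) = -(2.48*1000) / 2843.388 = -0.87219894
K = exp(-0.87219894)
K = 0.41803131, rounded to 4 significant figures:

0.4180


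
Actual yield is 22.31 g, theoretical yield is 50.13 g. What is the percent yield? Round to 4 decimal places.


% yield = 100 * actual / theoretical
% yield = 100 * 22.31 / 50.13
% yield = 44.50428885 %, rounded to 4 dp:

44.5043 %


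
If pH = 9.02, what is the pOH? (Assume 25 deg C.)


At 25 deg C, pH + pOH = 14.
pOH = 14 - pH = 14 - 9.02
pOH = 4.98:

4.98


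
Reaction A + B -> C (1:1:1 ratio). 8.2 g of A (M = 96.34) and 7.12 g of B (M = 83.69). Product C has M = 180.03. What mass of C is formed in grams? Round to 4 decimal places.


Find moles of each reactant; the smaller value is the limiting reagent in a 1:1:1 reaction, so moles_C equals moles of the limiter.
n_A = mass_A / M_A = 8.2 / 96.34 = 0.085115 mol
n_B = mass_B / M_B = 7.12 / 83.69 = 0.085076 mol
Limiting reagent: B (smaller), n_limiting = 0.085076 mol
mass_C = n_limiting * M_C = 0.085076 * 180.03
mass_C = 15.31623228 g, rounded to 4 dp:

15.3162 g


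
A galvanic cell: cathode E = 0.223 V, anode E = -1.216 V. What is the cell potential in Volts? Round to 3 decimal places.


Standard cell potential: E_cell = E_cathode - E_anode.
E_cell = 0.223 - (-1.216)
E_cell = 1.439 V, rounded to 3 dp:

1.439 V


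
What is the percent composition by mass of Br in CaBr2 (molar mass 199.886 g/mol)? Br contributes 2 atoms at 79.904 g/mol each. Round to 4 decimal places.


pct = 100 * (n_elem * M_elem) / M_total
mass_contribution = 2 * 79.904 = 159.808 g/mol
pct = 100 * 159.808 / 199.886
pct = 79.94957126 %, rounded to 4 dp:

79.9496 %


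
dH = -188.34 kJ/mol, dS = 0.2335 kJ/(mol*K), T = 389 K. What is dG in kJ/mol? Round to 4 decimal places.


Gibbs: dG = dH - T*dS (consistent units, dS already in kJ/(mol*K)).
T*dS = 389 * 0.2335 = 90.8315
dG = -188.34 - (90.8315)
dG = -279.1715 kJ/mol, rounded to 4 dp:

-279.1715 kJ/mol


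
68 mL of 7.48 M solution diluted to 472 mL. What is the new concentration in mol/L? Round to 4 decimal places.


Dilution: M1*V1 = M2*V2, solve for M2.
M2 = M1*V1 / V2
M2 = 7.48 * 68 / 472
M2 = 508.64 / 472
M2 = 1.07762712 mol/L, rounded to 4 dp:

1.0776 mol/L


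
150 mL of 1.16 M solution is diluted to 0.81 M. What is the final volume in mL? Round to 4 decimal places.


Dilution: M1*V1 = M2*V2, solve for V2.
V2 = M1*V1 / M2
V2 = 1.16 * 150 / 0.81
V2 = 174.0 / 0.81
V2 = 214.81481481 mL, rounded to 4 dp:

214.8148 mL


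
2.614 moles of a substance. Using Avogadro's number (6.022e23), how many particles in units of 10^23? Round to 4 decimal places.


N = n * NA, then divide by 1e23 for the requested units.
N / 1e23 = n * 6.022
N / 1e23 = 2.614 * 6.022
N / 1e23 = 15.741508, rounded to 4 dp:

15.7415


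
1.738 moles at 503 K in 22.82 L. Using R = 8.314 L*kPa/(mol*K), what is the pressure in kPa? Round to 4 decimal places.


PV = nRT, solve for P = nRT / V.
nRT = 1.738 * 8.314 * 503 = 7268.2152
P = 7268.2152 / 22.82
P = 318.50198072 kPa, rounded to 4 dp:

318.5020 kPa


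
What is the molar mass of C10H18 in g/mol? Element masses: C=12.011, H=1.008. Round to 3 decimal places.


M = sum(count * atomic_mass) over atoms.
M = 10*12.011 + 18*1.008
M = 120.11 + 18.144
M = 138.254 g/mol, rounded to 3 dp:

138.254 g/mol


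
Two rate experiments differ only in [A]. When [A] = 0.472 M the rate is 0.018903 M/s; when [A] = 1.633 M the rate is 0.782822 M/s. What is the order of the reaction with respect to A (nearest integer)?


Rate is proportional to [A]^n, so rate2/rate1 = ([A]2/[A]1)^n. Take logs to solve for n.
rate2/rate1 = 0.782822 / 0.018903 = 41.4126
[A]2/[A]1 = 1.633 / 0.472 = 3.4597
n = ln(41.4126) / ln(3.4597) = 3.0
Nearest integer order:

3


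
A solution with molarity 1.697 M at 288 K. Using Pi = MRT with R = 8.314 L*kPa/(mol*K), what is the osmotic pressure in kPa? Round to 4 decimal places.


Osmotic pressure (van't Hoff): Pi = M*R*T.
RT = 8.314 * 288 = 2394.432
Pi = 1.697 * 2394.432
Pi = 4063.351104 kPa, rounded to 4 dp:

4063.3511 kPa


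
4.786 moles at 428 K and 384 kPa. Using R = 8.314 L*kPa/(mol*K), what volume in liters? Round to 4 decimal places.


PV = nRT, solve for V = nRT / P.
nRT = 4.786 * 8.314 * 428 = 17030.4641
V = 17030.4641 / 384
V = 44.35016693 L, rounded to 4 dp:

44.3502 L


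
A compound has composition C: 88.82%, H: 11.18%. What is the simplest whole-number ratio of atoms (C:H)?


Assume 100 g of compound, divide each mass% by atomic mass to get moles, then normalize by the smallest to get a raw atom ratio.
Moles per 100 g: C: 88.82/12.011 = 7.3949, H: 11.18/1.008 = 11.0913
Raw ratio (divide by min = 7.3949): C: 1.0, H: 1.5
Multiply by 2 to clear fractions: C: 2.0 ~= 2, H: 3.0 ~= 3
Reduce by GCD to get the simplest whole-number ratio:

2:3


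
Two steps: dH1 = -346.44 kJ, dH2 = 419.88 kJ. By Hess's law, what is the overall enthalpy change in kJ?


Hess's law: enthalpy is a state function, so add the step enthalpies.
dH_total = dH1 + dH2 = -346.44 + (419.88)
dH_total = 73.44 kJ:

73.44 kJ


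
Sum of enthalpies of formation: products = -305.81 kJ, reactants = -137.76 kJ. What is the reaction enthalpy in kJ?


dH_rxn = sum(dH_f products) - sum(dH_f reactants)
dH_rxn = -305.81 - (-137.76)
dH_rxn = -168.05 kJ:

-168.05 kJ


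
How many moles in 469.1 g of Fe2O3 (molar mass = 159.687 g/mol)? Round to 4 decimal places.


n = mass / M
n = 469.1 / 159.687
n = 2.93762172 mol, rounded to 4 dp:

2.9376 mol


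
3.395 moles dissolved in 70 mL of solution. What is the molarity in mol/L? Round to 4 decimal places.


Convert volume to liters: V_L = V_mL / 1000.
V_L = 70 / 1000 = 0.07 L
M = n / V_L = 3.395 / 0.07
M = 48.5 mol/L, rounded to 4 dp:

48.5000 mol/L


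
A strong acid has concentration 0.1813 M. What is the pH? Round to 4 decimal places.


A strong acid dissociates completely, so [H+] equals the given concentration.
pH = -log10([H+]) = -log10(0.1813)
pH = 0.7416022, rounded to 4 dp:

0.7416


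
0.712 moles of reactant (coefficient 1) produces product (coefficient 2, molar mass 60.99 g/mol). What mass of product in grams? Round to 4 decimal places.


Use the coefficient ratio to convert reactant moles to product moles, then multiply by the product's molar mass.
moles_P = moles_R * (coeff_P / coeff_R) = 0.712 * (2/1) = 1.424
mass_P = moles_P * M_P = 1.424 * 60.99
mass_P = 86.84976 g, rounded to 4 dp:

86.8498 g


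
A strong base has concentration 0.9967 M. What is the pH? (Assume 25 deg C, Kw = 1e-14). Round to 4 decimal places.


A strong base dissociates completely, so [OH-] equals the given concentration.
pOH = -log10([OH-]) = -log10(0.9967) = 0.001436
pH = 14 - pOH = 14 - 0.001436
pH = 13.998564, rounded to 4 dp:

13.9986


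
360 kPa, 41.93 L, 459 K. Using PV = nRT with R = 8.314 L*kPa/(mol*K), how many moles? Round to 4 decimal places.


PV = nRT, solve for n = PV / (RT).
PV = 360 * 41.93 = 15094.8
RT = 8.314 * 459 = 3816.126
n = 15094.8 / 3816.126
n = 3.95552977 mol, rounded to 4 dp:

3.9555 mol


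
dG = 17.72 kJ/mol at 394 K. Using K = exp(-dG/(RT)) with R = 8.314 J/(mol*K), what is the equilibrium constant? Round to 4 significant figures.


dG is in kJ/mol; multiply by 1000 to match R in J/(mol*K).
RT = 8.314 * 394 = 3275.716 J/mol
exponent = -dG*1000 / (RT) = -(17.72*1000) / 3275.716 = -5.40950436
K = exp(-5.40950436)
K = 0.0044738571, rounded to 4 significant figures:

0.004474


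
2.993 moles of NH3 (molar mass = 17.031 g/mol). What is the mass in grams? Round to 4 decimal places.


mass = n * M
mass = 2.993 * 17.031
mass = 50.973783 g, rounded to 4 dp:

50.9738 g


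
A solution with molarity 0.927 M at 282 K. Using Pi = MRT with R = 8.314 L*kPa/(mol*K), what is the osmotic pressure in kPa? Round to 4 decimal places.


Osmotic pressure (van't Hoff): Pi = M*R*T.
RT = 8.314 * 282 = 2344.548
Pi = 0.927 * 2344.548
Pi = 2173.395996 kPa, rounded to 4 dp:

2173.3960 kPa
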